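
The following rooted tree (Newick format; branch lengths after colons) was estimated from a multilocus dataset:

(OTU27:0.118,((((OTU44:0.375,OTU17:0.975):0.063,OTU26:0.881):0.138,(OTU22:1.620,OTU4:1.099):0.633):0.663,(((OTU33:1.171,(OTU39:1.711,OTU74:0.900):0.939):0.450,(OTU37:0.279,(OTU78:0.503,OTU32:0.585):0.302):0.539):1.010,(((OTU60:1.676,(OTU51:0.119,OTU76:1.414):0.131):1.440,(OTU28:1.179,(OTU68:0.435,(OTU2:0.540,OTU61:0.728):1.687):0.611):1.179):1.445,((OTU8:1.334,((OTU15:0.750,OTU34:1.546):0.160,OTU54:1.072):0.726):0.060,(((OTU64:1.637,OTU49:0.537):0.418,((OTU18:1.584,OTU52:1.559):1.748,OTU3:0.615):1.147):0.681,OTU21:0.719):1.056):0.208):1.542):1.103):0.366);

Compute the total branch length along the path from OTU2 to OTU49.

8.362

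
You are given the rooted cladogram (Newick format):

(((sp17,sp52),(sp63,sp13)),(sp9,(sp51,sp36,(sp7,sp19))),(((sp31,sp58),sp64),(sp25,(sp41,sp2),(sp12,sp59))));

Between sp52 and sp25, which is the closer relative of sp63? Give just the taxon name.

sp52

The MRCA of sp63 and sp52 subtends ((sp17,sp52),(sp63,sp13)) (4 taxa).
The MRCA of sp63 and sp25 is the root, subtending the entire tree (17 taxa).
The first is nested inside the second, so sp63 shares a more recent common ancestor with sp52.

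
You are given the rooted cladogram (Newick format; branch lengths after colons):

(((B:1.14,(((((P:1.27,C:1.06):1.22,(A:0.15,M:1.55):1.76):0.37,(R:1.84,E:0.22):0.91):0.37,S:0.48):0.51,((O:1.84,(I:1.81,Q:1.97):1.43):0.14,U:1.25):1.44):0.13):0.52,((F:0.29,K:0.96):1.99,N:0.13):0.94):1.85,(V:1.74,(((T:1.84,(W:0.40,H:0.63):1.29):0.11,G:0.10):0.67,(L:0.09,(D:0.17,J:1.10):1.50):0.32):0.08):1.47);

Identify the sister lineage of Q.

I

Q attaches to the tree at the node subtending (I,Q).
The other lineage descending from that same node — the sister group — is the single tip I.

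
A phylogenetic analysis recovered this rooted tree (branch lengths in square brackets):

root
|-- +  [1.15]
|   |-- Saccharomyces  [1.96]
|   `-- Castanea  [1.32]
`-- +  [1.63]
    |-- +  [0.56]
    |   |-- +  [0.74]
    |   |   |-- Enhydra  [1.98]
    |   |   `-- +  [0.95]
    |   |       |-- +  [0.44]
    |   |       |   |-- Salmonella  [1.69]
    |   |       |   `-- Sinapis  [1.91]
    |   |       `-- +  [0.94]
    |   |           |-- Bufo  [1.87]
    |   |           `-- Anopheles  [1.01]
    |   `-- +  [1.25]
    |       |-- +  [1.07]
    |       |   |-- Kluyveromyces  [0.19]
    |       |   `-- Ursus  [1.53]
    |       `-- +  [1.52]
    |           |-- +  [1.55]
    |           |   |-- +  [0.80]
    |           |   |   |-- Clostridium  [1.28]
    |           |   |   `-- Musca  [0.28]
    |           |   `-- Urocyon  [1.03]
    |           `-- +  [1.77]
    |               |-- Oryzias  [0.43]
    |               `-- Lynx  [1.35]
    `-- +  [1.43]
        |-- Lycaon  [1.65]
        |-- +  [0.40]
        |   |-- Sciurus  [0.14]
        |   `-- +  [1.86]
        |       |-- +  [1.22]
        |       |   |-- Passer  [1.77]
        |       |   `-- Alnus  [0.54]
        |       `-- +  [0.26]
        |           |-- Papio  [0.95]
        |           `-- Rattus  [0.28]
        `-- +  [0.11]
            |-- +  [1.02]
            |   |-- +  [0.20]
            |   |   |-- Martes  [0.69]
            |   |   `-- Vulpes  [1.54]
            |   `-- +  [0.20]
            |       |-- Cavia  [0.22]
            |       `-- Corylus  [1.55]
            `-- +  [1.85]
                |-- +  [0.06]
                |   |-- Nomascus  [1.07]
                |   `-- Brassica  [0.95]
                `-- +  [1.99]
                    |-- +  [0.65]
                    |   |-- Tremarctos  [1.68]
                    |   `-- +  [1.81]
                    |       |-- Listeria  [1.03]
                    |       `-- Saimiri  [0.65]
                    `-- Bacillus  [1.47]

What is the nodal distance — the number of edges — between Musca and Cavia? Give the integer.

The MRCA of Musca and Cavia is the node subtending (((Enhydra,((Salmonella,Sinapis),(Bufo,Anopheles))),((Kluyveromyces,Ursus),(((Clostridium,Musca),Urocyon),(Oryzias,Lynx)))),(Lycaon,(Sciurus,((Passer,Alnus),(Papio,Rattus))),(((Martes,Vulpes),(Cavia,Corylus)),((Nomascus,Brassica),((Tremarctos,(Listeria,Saimiri)),Bacillus))))).
From Musca up to that node: 6 branches. From Cavia up to the same node: 5 branches. Total: 6 + 5 = 11.

11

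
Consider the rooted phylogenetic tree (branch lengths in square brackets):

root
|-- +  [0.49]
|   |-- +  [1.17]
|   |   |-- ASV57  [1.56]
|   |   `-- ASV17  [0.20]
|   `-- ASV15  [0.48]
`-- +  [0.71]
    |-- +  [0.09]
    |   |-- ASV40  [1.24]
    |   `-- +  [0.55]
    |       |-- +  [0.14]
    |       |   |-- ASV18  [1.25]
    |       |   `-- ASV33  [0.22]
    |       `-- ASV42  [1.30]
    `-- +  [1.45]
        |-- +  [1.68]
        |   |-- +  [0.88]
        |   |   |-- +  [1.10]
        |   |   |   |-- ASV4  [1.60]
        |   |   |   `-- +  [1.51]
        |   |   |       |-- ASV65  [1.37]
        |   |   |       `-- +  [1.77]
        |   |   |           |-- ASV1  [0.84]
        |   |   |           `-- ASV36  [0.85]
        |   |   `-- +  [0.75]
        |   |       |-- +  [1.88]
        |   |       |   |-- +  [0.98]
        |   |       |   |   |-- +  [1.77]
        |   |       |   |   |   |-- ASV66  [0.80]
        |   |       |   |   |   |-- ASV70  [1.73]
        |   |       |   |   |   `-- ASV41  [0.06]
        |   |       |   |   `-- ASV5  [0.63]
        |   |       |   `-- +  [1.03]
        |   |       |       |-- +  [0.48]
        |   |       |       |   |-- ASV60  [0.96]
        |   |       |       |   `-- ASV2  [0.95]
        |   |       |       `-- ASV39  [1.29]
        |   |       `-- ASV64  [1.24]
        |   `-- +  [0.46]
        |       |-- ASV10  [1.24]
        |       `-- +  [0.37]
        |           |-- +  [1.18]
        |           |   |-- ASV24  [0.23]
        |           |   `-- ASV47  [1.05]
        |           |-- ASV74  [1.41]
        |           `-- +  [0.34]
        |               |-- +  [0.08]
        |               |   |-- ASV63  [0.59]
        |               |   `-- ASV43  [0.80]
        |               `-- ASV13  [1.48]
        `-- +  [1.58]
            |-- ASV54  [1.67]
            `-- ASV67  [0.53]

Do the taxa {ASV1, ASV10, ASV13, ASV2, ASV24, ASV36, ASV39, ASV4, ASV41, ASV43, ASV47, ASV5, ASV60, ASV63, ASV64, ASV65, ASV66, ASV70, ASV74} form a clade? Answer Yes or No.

The most recent common ancestor of these taxa subtends (((ASV4,(ASV65,(ASV1,ASV36))),((((ASV66,ASV70,ASV41),ASV5),((ASV60,ASV2),ASV39)),ASV64)),(ASV10,((ASV24,ASV47),ASV74,((ASV63,ASV43),ASV13)))).
That clade has exactly 19 tips — every listed taxon and nothing else — so the group is monophyletic.

Yes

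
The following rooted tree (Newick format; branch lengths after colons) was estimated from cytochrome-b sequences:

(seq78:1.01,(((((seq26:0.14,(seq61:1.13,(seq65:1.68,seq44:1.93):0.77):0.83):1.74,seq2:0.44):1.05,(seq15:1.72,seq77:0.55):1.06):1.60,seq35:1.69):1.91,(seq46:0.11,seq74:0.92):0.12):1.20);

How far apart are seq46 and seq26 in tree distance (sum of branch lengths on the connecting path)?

6.67

The path runs seq46 → … → MRCA → … → seq26; the MRCA is the node subtending (((((seq26,(seq61,(seq65,seq44))),seq2),(seq15,seq77)),seq35),(seq46,seq74)).
Branch lengths along that path: 0.11 + 0.12 + 1.91 + 1.60 + 1.05 + 1.74 + 0.14 = 6.67.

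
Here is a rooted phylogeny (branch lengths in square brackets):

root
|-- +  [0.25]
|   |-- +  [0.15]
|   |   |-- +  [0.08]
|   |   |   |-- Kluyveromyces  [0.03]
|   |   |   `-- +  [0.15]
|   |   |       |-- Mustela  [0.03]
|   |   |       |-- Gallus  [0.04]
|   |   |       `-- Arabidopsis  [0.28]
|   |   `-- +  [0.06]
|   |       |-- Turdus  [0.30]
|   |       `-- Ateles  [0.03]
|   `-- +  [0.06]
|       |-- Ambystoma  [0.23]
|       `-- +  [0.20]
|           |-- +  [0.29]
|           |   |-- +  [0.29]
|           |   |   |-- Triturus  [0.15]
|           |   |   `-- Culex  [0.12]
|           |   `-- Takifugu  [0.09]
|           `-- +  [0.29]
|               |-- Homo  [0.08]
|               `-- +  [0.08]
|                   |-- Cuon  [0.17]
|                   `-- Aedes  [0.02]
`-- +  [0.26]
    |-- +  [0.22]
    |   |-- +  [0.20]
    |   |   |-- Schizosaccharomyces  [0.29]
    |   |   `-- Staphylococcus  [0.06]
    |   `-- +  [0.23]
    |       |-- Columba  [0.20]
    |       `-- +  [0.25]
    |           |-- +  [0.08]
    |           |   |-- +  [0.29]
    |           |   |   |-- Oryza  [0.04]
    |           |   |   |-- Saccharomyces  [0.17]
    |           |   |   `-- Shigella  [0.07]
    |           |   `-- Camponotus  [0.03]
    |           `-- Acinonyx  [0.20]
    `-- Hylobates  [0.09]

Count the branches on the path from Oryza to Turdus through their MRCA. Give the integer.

The MRCA of Oryza and Turdus is the root of the tree.
From Oryza up to that node: 7 branches. From Turdus up to the same node: 4 branches. Total: 7 + 4 = 11.

11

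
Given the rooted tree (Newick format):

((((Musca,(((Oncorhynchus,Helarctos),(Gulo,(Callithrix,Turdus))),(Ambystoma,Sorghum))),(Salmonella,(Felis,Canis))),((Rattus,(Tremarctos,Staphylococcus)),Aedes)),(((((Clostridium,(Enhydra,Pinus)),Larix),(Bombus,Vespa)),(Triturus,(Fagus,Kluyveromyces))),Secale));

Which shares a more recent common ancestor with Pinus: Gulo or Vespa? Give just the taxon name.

Vespa

The MRCA of Pinus and Vespa subtends (((Clostridium,(Enhydra,Pinus)),Larix),(Bombus,Vespa)) (6 taxa).
The MRCA of Pinus and Gulo is the root, subtending the entire tree (25 taxa).
The first is nested inside the second, so Pinus shares a more recent common ancestor with Vespa.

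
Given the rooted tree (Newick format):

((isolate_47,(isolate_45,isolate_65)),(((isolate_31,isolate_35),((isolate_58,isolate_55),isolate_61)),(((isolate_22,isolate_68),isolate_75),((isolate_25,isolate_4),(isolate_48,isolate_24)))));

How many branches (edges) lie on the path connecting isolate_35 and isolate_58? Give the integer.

The MRCA of isolate_35 and isolate_58 is the node subtending ((isolate_31,isolate_35),((isolate_58,isolate_55),isolate_61)).
From isolate_35 up to that node: 2 branches. From isolate_58 up to the same node: 3 branches. Total: 2 + 3 = 5.

5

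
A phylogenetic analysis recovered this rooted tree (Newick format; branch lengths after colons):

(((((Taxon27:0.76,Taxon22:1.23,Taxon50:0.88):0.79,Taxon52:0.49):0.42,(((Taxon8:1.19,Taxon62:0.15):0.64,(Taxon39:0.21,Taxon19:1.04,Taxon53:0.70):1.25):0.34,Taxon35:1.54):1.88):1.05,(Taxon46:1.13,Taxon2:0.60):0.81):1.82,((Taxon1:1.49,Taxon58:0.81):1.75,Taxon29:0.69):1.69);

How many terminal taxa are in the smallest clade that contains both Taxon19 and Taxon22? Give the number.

The MRCA of Taxon19 and Taxon22 is the node subtending (((Taxon27,Taxon22,Taxon50),Taxon52),(((Taxon8,Taxon62),(Taxon39,Taxon19,Taxon53)),Taxon35)).
That clade contains 10 terminal taxa: Taxon19, Taxon22, Taxon27, Taxon35, Taxon39, Taxon50, Taxon52, Taxon53, Taxon62, Taxon8.

10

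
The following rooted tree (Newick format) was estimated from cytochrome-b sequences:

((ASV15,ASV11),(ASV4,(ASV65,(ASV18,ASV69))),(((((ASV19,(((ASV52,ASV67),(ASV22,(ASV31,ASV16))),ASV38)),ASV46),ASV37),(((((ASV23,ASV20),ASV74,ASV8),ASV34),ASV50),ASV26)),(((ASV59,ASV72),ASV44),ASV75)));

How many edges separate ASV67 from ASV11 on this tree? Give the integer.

11

The MRCA of ASV67 and ASV11 is the root of the tree.
From ASV67 up to that node: 9 branches. From ASV11 up to the same node: 2 branches. Total: 9 + 2 = 11.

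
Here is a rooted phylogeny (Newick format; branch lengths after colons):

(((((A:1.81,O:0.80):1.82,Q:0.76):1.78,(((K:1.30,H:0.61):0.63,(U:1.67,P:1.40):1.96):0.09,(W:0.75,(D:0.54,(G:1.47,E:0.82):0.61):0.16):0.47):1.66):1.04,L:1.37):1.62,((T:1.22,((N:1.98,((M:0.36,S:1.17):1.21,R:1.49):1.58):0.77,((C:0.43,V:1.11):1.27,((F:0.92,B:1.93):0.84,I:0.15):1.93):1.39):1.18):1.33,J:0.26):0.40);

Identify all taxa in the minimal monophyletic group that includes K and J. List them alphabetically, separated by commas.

Tracing K: it sits inside (K,H).
Tracing J: it sits inside ((T,((N,((M,S),R)),((C,V),((F,B),I)))),J).
The smallest clade enclosing both is the whole tree (their MRCA is the root), so the answer is all 23 tips in alphabetical order.

A, B, C, D, E, F, G, H, I, J, K, L, M, N, O, P, Q, R, S, T, U, V, W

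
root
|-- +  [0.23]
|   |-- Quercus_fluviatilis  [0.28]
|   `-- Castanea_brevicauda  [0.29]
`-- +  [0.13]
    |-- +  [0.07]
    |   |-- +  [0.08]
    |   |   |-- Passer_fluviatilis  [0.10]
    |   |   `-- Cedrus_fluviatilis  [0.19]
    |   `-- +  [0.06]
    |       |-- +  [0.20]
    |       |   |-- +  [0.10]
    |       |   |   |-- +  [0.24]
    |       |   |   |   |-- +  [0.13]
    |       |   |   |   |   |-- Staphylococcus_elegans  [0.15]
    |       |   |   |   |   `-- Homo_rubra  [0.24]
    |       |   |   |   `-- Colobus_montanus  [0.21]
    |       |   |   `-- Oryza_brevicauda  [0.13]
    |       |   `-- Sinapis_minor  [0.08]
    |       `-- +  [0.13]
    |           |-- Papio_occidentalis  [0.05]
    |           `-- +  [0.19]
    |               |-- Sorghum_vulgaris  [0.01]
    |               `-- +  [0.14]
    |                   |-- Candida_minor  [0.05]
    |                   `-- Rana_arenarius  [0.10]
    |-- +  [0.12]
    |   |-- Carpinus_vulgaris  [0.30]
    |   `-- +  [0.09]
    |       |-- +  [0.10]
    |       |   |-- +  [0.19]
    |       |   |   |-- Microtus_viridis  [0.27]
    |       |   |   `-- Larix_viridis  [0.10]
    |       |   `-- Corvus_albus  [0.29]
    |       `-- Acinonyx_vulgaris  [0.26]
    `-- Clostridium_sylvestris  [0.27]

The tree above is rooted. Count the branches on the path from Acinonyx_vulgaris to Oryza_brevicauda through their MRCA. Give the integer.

The MRCA of Acinonyx_vulgaris and Oryza_brevicauda is the node subtending (((Passer_fluviatilis,Cedrus_fluviatilis),(((((Staphylococcus_elegans,Homo_rubra),Colobus_montanus),Oryza_brevicauda),Sinapis_minor),(Papio_occidentalis,(Sorghum_vulgaris,(Candida_minor,Rana_arenarius))))),(Carpinus_vulgaris,(((Microtus_viridis,Larix_viridis),Corvus_albus),Acinonyx_vulgaris)),Clostridium_sylvestris).
From Acinonyx_vulgaris up to that node: 3 branches. From Oryza_brevicauda up to the same node: 5 branches. Total: 3 + 5 = 8.

8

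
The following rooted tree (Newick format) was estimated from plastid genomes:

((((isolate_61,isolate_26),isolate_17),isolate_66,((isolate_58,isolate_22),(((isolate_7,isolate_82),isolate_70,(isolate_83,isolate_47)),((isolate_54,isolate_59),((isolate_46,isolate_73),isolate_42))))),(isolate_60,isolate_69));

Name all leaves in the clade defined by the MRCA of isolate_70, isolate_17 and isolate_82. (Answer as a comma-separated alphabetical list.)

Tracing isolate_70: it sits inside ((isolate_7,isolate_82),isolate_70,(isolate_83,isolate_47)).
Tracing isolate_17: it sits inside ((isolate_61,isolate_26),isolate_17).
Tracing isolate_82: it sits inside (isolate_7,isolate_82).
The smallest clade enclosing all 3 is (((isolate_61,isolate_26),isolate_17),isolate_66,((isolate_58,isolate_22),(((isolate_7,isolate_82),isolate_70,(isolate_83,isolate_47)),((isolate_54,isolate_59),((isolate_46,isolate_73),isolate_42))))); the answer is its 16 terminal taxa in alphabetical order.

isolate_17, isolate_22, isolate_26, isolate_42, isolate_46, isolate_47, isolate_54, isolate_58, isolate_59, isolate_61, isolate_66, isolate_7, isolate_70, isolate_73, isolate_82, isolate_83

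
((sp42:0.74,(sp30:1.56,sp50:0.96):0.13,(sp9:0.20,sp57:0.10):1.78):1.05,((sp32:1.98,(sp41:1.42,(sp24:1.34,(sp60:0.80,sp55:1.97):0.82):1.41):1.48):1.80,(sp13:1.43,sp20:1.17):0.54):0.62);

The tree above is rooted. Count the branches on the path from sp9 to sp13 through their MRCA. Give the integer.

6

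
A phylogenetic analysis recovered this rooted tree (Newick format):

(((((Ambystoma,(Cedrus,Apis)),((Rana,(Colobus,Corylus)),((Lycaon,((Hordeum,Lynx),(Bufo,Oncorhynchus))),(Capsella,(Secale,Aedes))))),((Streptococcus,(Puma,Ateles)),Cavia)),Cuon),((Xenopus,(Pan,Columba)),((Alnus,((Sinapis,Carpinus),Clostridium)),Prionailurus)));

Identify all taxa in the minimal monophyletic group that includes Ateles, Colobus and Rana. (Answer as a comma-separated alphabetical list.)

Tracing Ateles: it sits inside (Puma,Ateles).
Tracing Colobus: it sits inside (Colobus,Corylus).
Tracing Rana: it sits inside (Rana,(Colobus,Corylus)).
The smallest clade enclosing all 3 is (((Ambystoma,(Cedrus,Apis)),((Rana,(Colobus,Corylus)),((Lycaon,((Hordeum,Lynx),(Bufo,Oncorhynchus))),(Capsella,(Secale,Aedes))))),((Streptococcus,(Puma,Ateles)),Cavia)); the answer is its 18 terminal taxa in alphabetical order.

Aedes, Ambystoma, Apis, Ateles, Bufo, Capsella, Cavia, Cedrus, Colobus, Corylus, Hordeum, Lycaon, Lynx, Oncorhynchus, Puma, Rana, Secale, Streptococcus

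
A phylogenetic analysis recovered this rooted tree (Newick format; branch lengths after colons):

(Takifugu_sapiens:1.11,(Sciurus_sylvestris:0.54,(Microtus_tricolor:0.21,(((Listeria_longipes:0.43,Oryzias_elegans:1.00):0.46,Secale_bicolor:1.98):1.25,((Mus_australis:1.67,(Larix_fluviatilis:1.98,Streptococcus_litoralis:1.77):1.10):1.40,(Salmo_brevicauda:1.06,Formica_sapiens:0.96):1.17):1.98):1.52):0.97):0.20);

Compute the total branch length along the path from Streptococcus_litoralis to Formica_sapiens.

The path runs Streptococcus_litoralis → … → MRCA → … → Formica_sapiens; the MRCA is the node subtending ((Mus_australis,(Larix_fluviatilis,Streptococcus_litoralis)),(Salmo_brevicauda,Formica_sapiens)).
Branch lengths along that path: 1.77 + 1.10 + 1.40 + 1.17 + 0.96 = 6.40.

6.40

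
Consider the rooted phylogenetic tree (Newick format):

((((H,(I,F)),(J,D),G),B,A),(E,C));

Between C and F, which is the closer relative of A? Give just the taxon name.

F

The MRCA of A and F subtends (((H,(I,F)),(J,D),G),B,A) (8 taxa).
The MRCA of A and C is the root, subtending the entire tree (10 taxa).
The first is nested inside the second, so A shares a more recent common ancestor with F.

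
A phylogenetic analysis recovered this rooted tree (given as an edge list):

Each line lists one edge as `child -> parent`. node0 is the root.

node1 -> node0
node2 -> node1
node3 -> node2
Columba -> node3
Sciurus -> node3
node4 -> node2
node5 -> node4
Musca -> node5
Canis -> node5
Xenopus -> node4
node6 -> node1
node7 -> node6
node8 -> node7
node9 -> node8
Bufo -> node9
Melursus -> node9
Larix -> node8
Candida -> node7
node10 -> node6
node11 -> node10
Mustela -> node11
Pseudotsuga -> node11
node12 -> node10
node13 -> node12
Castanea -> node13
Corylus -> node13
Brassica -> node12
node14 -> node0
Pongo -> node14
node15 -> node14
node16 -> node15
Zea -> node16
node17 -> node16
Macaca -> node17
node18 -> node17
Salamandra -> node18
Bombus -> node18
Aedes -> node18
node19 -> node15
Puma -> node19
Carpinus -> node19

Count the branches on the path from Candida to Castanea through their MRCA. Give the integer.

The MRCA of Candida and Castanea is the node subtending ((((Bufo,Melursus),Larix),Candida),((Mustela,Pseudotsuga),((Castanea,Corylus),Brassica))).
From Candida up to that node: 2 branches. From Castanea up to the same node: 4 branches. Total: 2 + 4 = 6.

6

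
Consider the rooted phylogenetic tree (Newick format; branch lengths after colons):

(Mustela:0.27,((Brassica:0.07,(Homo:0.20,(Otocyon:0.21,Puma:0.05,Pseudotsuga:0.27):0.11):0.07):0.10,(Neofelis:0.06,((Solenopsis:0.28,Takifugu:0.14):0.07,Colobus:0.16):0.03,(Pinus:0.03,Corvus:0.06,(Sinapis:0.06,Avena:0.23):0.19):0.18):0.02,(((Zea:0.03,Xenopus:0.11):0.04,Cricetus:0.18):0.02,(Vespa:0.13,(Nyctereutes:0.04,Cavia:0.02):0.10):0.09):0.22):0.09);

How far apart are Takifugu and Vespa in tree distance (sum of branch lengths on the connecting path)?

The path runs Takifugu → … → MRCA → … → Vespa; the MRCA is the node subtending ((Brassica,(Homo,(Otocyon,Puma,Pseudotsuga))),(Neofelis,((Solenopsis,Takifugu),Colobus),(Pinus,Corvus,(Sinapis,Avena))),(((Zea,Xenopus),Cricetus),(Vespa,(Nyctereutes,Cavia)))).
Branch lengths along that path: 0.14 + 0.07 + 0.03 + 0.02 + 0.22 + 0.09 + 0.13 = 0.70.

0.70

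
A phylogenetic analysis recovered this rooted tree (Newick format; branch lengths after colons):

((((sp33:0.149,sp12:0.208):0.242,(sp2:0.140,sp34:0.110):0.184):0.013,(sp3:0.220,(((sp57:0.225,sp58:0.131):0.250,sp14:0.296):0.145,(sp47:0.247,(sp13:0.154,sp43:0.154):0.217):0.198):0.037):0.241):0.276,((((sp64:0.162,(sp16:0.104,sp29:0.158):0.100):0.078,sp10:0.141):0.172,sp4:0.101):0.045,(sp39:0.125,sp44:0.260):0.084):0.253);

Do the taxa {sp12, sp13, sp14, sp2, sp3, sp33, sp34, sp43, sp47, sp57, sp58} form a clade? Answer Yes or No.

Yes

The most recent common ancestor of these taxa subtends (((sp33,sp12),(sp2,sp34)),(sp3,(((sp57,sp58),sp14),(sp47,(sp13,sp43))))).
That clade has exactly 11 tips — every listed taxon and nothing else — so the group is monophyletic.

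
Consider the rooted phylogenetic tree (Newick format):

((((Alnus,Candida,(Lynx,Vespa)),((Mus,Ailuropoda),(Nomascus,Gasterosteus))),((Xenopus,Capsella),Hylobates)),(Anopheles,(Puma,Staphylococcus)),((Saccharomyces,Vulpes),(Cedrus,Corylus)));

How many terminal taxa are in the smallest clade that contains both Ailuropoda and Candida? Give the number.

The MRCA of Ailuropoda and Candida is the node subtending ((Alnus,Candida,(Lynx,Vespa)),((Mus,Ailuropoda),(Nomascus,Gasterosteus))).
That clade contains 8 terminal taxa: Ailuropoda, Alnus, Candida, Gasterosteus, Lynx, Mus, Nomascus, Vespa.

8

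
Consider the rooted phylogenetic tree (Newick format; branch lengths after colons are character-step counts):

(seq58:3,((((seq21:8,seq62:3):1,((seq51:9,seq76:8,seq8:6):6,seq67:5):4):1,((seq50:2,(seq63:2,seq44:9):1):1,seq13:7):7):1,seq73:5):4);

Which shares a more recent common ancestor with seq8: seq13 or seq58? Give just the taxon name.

seq13

The MRCA of seq8 and seq13 subtends (((seq21,seq62),((seq51,seq76,seq8),seq67)),((seq50,(seq63,seq44)),seq13)) (10 taxa).
The MRCA of seq8 and seq58 is the root, subtending the entire tree (12 taxa).
The first is nested inside the second, so seq8 shares a more recent common ancestor with seq13.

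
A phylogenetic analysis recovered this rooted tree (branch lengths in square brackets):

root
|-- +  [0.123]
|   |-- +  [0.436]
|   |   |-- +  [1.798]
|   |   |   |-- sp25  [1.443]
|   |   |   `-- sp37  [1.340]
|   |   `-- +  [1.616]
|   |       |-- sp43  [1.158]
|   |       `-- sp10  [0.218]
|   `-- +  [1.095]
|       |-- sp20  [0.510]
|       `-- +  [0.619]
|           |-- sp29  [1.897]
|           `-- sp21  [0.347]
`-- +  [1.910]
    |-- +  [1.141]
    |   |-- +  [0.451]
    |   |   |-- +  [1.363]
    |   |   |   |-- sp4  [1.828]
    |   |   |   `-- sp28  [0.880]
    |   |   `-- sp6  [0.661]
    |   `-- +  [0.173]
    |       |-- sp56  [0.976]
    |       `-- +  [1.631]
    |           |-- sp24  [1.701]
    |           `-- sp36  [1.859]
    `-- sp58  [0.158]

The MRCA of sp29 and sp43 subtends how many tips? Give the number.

7

The MRCA of sp29 and sp43 is the node subtending (((sp25,sp37),(sp43,sp10)),(sp20,(sp29,sp21))).
That clade contains 7 terminal taxa: sp10, sp20, sp21, sp25, sp29, sp37, sp43.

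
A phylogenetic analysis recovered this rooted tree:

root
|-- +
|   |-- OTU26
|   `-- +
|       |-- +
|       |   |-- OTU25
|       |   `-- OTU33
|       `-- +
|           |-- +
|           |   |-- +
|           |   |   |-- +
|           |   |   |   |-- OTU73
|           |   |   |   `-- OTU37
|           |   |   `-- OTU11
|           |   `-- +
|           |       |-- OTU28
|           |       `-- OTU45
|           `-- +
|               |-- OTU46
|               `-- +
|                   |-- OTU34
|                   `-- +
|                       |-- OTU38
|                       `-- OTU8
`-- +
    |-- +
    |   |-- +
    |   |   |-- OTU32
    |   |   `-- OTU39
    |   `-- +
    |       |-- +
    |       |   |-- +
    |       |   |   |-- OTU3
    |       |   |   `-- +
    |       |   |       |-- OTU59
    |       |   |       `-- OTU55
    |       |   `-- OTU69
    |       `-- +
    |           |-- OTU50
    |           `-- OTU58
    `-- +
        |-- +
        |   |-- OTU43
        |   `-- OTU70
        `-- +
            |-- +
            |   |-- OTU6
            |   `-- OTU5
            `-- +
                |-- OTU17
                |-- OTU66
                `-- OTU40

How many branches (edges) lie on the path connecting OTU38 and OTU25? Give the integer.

7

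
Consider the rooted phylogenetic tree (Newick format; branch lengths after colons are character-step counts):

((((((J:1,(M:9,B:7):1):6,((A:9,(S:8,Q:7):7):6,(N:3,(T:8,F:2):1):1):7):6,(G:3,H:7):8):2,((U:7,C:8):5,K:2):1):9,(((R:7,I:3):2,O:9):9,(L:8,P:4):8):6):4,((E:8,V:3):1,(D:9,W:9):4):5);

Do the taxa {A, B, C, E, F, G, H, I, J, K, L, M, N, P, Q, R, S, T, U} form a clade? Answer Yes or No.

The MRCA of the listed taxa is the root, so the smallest clade containing them is the whole tree.
That clade also contains D, O, V, W, which are not in the proposed group, so the group is not monophyletic.

No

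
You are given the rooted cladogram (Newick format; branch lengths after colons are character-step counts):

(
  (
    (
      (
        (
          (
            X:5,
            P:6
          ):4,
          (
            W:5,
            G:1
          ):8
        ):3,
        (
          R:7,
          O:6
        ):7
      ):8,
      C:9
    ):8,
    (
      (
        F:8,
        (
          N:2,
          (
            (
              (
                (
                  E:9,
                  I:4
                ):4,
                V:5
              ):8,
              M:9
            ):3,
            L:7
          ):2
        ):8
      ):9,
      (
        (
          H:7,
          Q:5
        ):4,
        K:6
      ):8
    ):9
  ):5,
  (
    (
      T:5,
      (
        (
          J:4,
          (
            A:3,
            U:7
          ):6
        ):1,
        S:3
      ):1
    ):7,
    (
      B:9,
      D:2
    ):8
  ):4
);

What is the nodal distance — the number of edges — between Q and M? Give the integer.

8

The MRCA of Q and M is the node subtending ((F,(N,((((E,I),V),M),L))),((H,Q),K)).
From Q up to that node: 3 branches. From M up to the same node: 5 branches. Total: 3 + 5 = 8.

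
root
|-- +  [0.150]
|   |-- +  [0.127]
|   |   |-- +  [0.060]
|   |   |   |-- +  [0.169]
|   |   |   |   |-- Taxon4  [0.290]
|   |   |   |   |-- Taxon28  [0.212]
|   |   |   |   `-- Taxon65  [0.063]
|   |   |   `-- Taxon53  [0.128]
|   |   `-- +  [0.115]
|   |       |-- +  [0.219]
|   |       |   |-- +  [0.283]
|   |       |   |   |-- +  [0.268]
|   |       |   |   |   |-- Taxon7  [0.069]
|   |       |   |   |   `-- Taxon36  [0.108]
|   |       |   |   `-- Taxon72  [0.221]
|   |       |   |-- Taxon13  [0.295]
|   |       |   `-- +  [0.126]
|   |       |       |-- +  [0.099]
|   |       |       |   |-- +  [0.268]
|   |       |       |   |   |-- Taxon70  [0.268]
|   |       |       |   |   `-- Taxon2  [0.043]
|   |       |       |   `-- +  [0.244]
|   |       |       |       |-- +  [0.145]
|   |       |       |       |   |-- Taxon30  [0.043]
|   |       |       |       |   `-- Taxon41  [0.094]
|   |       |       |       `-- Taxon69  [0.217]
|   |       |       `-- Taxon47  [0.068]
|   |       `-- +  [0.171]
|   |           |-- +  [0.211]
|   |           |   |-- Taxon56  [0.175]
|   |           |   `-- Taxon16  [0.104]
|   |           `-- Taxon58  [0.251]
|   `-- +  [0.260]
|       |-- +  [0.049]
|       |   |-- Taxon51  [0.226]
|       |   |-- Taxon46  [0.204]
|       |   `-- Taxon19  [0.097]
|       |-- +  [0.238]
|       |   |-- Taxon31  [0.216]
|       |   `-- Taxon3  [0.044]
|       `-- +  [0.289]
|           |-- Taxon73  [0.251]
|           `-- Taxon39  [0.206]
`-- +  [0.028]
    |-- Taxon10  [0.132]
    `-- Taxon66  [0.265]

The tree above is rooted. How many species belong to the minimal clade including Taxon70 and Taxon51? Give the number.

24

The MRCA of Taxon70 and Taxon51 is the node subtending ((((Taxon4,Taxon28,Taxon65),Taxon53),((((Taxon7,Taxon36),Taxon72),Taxon13,(((Taxon70,Taxon2),((Taxon30,Taxon41),Taxon69)),Taxon47)),((Taxon56,Taxon16),Taxon58))),((Taxon51,Taxon46,Taxon19),(Taxon31,Taxon3),(Taxon73,Taxon39))).
That clade contains 24 terminal taxa: Taxon13, Taxon16, Taxon19, Taxon2, Taxon28, Taxon3, Taxon30, Taxon31, Taxon36, Taxon39, Taxon4, Taxon41, Taxon46, Taxon47, Taxon51, Taxon53, Taxon56, Taxon58, Taxon65, Taxon69, Taxon7, Taxon70, Taxon72, Taxon73.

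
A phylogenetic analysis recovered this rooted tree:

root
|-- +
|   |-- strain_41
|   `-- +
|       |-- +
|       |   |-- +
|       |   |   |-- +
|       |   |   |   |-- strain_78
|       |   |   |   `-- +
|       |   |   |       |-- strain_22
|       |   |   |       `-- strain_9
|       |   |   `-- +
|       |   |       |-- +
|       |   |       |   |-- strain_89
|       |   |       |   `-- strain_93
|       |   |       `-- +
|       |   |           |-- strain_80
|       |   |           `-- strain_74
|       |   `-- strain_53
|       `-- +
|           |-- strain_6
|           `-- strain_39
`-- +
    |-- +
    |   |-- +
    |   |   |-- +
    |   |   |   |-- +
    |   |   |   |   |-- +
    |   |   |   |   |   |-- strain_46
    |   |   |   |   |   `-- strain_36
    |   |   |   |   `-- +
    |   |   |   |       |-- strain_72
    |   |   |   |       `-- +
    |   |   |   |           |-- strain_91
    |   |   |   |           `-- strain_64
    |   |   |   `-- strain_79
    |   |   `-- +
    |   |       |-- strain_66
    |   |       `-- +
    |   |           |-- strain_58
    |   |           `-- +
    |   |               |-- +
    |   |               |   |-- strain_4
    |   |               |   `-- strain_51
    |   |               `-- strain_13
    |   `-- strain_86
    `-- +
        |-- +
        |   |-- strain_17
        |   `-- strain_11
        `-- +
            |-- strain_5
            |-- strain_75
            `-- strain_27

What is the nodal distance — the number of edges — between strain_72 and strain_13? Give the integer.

8

The MRCA of strain_72 and strain_13 is the node subtending ((((strain_46,strain_36),(strain_72,(strain_91,strain_64))),strain_79),(strain_66,(strain_58,((strain_4,strain_51),strain_13)))).
From strain_72 up to that node: 4 branches. From strain_13 up to the same node: 4 branches. Total: 4 + 4 = 8.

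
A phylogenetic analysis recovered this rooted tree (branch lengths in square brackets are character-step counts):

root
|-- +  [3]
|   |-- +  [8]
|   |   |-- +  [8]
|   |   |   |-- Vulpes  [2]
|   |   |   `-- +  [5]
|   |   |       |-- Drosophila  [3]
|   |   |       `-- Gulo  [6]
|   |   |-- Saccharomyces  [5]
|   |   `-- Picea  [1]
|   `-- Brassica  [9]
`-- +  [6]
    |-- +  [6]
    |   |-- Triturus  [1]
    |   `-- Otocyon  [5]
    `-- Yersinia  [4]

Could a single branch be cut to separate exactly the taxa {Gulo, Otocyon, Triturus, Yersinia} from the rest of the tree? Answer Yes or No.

The MRCA of the listed taxa is the root, so the smallest clade containing them is the whole tree.
That clade also contains Brassica, Drosophila, Picea, Saccharomyces, Vulpes, which are not in the proposed group, so the group is not monophyletic.

No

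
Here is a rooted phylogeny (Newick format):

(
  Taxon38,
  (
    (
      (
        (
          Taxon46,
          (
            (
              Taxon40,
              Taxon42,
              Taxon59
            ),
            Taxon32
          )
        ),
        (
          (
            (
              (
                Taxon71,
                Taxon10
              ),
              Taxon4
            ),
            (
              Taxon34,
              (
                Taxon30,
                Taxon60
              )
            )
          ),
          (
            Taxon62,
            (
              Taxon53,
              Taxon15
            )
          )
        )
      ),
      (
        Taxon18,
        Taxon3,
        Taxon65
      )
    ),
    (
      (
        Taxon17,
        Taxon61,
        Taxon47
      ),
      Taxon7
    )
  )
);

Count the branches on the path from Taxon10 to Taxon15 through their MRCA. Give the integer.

The MRCA of Taxon10 and Taxon15 is the node subtending ((((Taxon71,Taxon10),Taxon4),(Taxon34,(Taxon30,Taxon60))),(Taxon62,(Taxon53,Taxon15))).
From Taxon10 up to that node: 4 branches. From Taxon15 up to the same node: 3 branches. Total: 4 + 3 = 7.

7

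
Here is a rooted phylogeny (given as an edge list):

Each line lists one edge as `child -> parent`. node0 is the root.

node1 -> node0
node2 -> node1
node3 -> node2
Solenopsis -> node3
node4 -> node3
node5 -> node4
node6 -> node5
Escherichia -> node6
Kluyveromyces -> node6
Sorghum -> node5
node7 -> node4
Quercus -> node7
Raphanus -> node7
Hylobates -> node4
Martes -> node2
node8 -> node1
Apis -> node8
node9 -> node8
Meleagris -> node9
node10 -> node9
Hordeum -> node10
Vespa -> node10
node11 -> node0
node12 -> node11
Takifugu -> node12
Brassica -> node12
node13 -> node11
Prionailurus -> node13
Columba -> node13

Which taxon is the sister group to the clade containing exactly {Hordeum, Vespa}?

The clade containing exactly {Hordeum, Vespa} attaches to the tree at the node subtending (Meleagris,(Hordeum,Vespa)).
The other lineage descending from that same node — the sister group — is the single tip Meleagris.

Meleagris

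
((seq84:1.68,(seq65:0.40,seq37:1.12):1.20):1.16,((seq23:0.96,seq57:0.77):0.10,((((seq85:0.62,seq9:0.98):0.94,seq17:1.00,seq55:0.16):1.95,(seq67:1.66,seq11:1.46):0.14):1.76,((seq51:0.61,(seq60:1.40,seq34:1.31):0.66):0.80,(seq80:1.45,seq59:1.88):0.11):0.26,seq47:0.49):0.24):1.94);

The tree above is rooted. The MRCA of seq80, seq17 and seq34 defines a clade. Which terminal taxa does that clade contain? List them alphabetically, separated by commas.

seq11, seq17, seq34, seq47, seq51, seq55, seq59, seq60, seq67, seq80, seq85, seq9

Tracing seq80: it sits inside (seq80,seq59).
Tracing seq17: it sits inside ((seq85,seq9),seq17,seq55).
Tracing seq34: it sits inside (seq60,seq34).
The smallest clade enclosing all 3 is ((((seq85,seq9),seq17,seq55),(seq67,seq11)),((seq51,(seq60,seq34)),(seq80,seq59)),seq47); the answer is its 12 terminal taxa in alphabetical order.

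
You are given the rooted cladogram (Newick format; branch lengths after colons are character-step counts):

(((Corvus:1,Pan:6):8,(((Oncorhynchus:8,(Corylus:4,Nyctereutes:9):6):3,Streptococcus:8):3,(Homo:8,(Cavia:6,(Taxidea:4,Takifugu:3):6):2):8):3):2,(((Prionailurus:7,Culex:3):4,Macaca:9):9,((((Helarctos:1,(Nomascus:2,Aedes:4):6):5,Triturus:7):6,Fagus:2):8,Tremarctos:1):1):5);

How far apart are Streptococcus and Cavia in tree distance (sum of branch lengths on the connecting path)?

The path runs Streptococcus → … → MRCA → … → Cavia; the MRCA is the node subtending (((Oncorhynchus,(Corylus,Nyctereutes)),Streptococcus),(Homo,(Cavia,(Taxidea,Takifugu)))).
Branch lengths along that path: 8 + 3 + 8 + 2 + 6 = 27.

27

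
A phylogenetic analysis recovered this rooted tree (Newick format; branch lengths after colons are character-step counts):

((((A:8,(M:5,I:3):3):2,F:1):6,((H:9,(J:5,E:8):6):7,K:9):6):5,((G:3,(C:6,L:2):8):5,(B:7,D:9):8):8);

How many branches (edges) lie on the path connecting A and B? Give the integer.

7

The MRCA of A and B is the root of the tree.
From A up to that node: 4 branches. From B up to the same node: 3 branches. Total: 4 + 3 = 7.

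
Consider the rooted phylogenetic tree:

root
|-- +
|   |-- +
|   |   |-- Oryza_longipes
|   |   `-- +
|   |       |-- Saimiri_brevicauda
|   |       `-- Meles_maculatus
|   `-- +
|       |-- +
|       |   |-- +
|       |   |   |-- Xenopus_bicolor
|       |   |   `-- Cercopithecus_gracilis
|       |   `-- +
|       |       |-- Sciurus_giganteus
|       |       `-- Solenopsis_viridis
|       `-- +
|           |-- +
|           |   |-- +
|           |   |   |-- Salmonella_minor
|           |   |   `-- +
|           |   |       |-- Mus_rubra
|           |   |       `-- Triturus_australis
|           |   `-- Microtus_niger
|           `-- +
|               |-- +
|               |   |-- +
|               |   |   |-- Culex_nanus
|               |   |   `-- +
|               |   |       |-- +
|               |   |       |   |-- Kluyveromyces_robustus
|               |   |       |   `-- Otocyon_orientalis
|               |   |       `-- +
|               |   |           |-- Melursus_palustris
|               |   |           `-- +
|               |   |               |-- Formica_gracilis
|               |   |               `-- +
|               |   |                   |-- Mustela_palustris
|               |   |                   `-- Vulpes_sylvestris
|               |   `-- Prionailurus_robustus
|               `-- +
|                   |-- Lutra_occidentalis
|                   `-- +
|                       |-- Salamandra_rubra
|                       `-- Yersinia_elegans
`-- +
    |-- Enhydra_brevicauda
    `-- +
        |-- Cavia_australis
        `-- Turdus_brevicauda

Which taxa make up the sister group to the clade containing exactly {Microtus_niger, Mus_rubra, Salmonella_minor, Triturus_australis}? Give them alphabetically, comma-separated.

The clade containing exactly {Microtus_niger, Mus_rubra, Salmonella_minor, Triturus_australis} attaches to the tree at the node subtending (((Salmonella_minor,(Mus_rubra,Triturus_australis)),Microtus_niger),(((Culex_nanus,((Kluyveromyces_robustus,Otocyon_orientalis),(Melursus_palustris,(Formica_gracilis,(Mustela_palustris,Vulpes_sylvestris))))),Prionailurus_robustus),(Lutra_occidentalis,(Salamandra_rubra,Yersinia_elegans)))).
The other lineage descending from that same node — the sister group — is (((Culex_nanus,((Kluyveromyces_robustus,Otocyon_orientalis),(Melursus_palustris,(Formica_gracilis,(Mustela_palustris,Vulpes_sylvestris))))),Prionailurus_robustus),(Lutra_occidentalis,(Salamandra_rubra,Yersinia_elegans))); its 11 tips in alphabetical order are the answer.

Culex_nanus, Formica_gracilis, Kluyveromyces_robustus, Lutra_occidentalis, Melursus_palustris, Mustela_palustris, Otocyon_orientalis, Prionailurus_robustus, Salamandra_rubra, Vulpes_sylvestris, Yersinia_elegans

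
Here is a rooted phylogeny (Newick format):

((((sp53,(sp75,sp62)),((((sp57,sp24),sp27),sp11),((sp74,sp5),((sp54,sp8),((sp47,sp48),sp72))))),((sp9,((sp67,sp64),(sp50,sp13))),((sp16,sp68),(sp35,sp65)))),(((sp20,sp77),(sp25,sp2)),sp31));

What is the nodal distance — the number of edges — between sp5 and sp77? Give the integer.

The MRCA of sp5 and sp77 is the root of the tree.
From sp5 up to that node: 6 branches. From sp77 up to the same node: 4 branches. Total: 6 + 4 = 10.

10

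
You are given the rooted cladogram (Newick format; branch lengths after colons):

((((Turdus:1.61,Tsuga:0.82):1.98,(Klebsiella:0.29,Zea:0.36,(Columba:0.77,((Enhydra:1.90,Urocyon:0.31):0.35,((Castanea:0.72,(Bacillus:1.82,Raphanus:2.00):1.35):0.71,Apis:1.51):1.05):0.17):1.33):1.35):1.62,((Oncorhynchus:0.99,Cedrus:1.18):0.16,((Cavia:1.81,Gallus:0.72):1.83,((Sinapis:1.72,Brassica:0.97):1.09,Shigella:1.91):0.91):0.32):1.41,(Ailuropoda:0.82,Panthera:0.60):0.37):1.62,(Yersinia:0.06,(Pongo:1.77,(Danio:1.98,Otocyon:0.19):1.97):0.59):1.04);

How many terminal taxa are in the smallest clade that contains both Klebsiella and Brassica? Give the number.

The MRCA of Klebsiella and Brassica is the node subtending (((Turdus,Tsuga),(Klebsiella,Zea,(Columba,((Enhydra,Urocyon),((Castanea,(Bacillus,Raphanus)),Apis))))),((Oncorhynchus,Cedrus),((Cavia,Gallus),((Sinapis,Brassica),Shigella))),(Ailuropoda,Panthera)).
That clade contains 20 terminal taxa: Ailuropoda, Apis, Bacillus, Brassica, Castanea, Cavia, Cedrus, Columba, Enhydra, Gallus, Klebsiella, Oncorhynchus, Panthera, Raphanus, Shigella, Sinapis, Tsuga, Turdus, Urocyon, Zea.

20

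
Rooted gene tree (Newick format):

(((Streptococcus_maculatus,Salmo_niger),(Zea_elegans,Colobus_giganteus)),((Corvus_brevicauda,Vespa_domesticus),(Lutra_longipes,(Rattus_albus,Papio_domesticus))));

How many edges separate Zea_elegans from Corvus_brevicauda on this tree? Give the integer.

The MRCA of Zea_elegans and Corvus_brevicauda is the root of the tree.
From Zea_elegans up to that node: 3 branches. From Corvus_brevicauda up to the same node: 3 branches. Total: 3 + 3 = 6.

6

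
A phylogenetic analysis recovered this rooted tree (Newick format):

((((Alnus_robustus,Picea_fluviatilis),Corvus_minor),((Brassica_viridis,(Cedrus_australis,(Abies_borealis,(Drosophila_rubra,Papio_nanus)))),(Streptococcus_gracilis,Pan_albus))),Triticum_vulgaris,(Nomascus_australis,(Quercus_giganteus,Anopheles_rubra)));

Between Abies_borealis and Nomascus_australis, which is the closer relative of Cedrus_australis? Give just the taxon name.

The MRCA of Cedrus_australis and Abies_borealis subtends (Cedrus_australis,(Abies_borealis,(Drosophila_rubra,Papio_nanus))) (4 taxa).
The MRCA of Cedrus_australis and Nomascus_australis is the root, subtending the entire tree (14 taxa).
The first is nested inside the second, so Cedrus_australis shares a more recent common ancestor with Abies_borealis.

Abies_borealis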